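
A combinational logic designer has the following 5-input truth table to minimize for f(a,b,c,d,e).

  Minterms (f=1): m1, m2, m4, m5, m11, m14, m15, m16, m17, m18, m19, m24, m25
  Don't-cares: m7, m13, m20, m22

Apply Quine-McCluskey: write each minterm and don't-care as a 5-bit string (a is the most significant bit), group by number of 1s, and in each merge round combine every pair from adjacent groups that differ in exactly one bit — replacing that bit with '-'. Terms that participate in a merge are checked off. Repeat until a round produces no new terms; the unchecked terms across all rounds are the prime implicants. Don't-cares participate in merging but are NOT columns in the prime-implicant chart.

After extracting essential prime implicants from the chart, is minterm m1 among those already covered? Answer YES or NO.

size-2^0 implicants → 00001(✓)  00010(✓)  00100(✓)  00101(✓)  00111(✓)  01011(✓)  01101(✓)  01110(✓)  01111(✓)  10000(✓)  10001(✓)  10010(✓)  10011(✓)  10100(✓)  10110(✓)  11000(✓)  11001(✓)
size-2^1 implicants → -0001  -0010  -0100  0-101(✓)  0-111(✓)  00-01  001-1(✓)  0010-  01-11  011-1(✓)  0111-  1-000(✓)  1-001(✓)  10-00(✓)  10-10(✓)  100-0(✓)  100-1(✓)  1000-(✓)  1001-(✓)  101-0(✓)  1100-(✓)
size-2^2 implicants → 0-1-1  1-00-  10--0  100--
Unchecked terms (primes): -0001, -0010, -0100, 0-1-1, 00-01, 0010-, 01-11, 0111-, 1-00-, 10--0, 100--
Minterm coverage:
  m1 ⊆ -0001,00-01
  m2 ⊆ -0010 [E]
  m4 ⊆ -0100,0010-
  m5 ⊆ 0-1-1,00-01,0010-
  m11 ⊆ 01-11 [E]
  m14 ⊆ 0111- [E]
  m15 ⊆ 0-1-1,01-11,0111-
  m16 ⊆ 1-00-,10--0,100--
  m17 ⊆ -0001,1-00-,100--
  m18 ⊆ -0010,10--0,100--
  m19 ⊆ 100-- [E]
  m24 ⊆ 1-00- [E]
  m25 ⊆ 1-00- [E]
E = {-0010, 01-11, 0111-, 1-00-, 100--}

NO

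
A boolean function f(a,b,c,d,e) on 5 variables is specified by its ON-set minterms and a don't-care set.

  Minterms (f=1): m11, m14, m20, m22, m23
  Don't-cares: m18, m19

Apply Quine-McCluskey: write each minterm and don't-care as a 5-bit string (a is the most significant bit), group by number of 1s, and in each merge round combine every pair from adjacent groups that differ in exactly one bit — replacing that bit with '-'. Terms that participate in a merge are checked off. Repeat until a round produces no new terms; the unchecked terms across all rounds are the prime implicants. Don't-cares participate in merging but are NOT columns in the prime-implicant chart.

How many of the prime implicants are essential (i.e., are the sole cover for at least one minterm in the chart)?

Round 0: 01011 01110 10010✓ 10011✓ 10100✓ 10110✓ 10111✓
Round 1: 10-10✓ 10-11✓ 1001-✓ 101-0 1011-✓
Round 2: 10-1-
PIs = {01011, 01110, 10-1-, 101-0}
Coverage chart:
  m11: 01011 ←essential
  m14: 01110 ←essential
  m20: 101-0 ←essential
  m22: 10-1-,101-0
  m23: 10-1- ←essential
Essential: 01011, 01110, 10-1-, 101-0

4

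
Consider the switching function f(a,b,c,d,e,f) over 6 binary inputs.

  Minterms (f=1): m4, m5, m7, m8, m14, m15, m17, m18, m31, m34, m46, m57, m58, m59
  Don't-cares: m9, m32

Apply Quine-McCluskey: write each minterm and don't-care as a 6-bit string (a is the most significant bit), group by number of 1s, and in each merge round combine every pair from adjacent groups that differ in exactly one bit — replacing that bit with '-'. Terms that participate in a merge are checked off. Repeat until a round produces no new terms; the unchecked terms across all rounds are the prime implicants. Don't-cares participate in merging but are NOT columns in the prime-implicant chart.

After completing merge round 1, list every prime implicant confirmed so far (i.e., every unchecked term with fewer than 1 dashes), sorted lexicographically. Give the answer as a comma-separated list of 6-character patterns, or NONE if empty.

010001, 010010

[col 0] 000100*, 000101*, 000111*, 001000*, 001001*, 001110*, 001111*, 010001, 010010, 011111*, 100000*, 100010*, 101110*, 111001*, 111010*, 111011*
[col 1] -01110, 0-1111, 00-111, 0001-1, 00010-, 00100-, 00111-, 1000-0, 1110-1, 11101-
Prime implicants: -01110, 0-1111, 00-111, 0001-1, 00010-, 00100-, 00111-, 010001, 010010, 1000-0, 1110-1, 11101-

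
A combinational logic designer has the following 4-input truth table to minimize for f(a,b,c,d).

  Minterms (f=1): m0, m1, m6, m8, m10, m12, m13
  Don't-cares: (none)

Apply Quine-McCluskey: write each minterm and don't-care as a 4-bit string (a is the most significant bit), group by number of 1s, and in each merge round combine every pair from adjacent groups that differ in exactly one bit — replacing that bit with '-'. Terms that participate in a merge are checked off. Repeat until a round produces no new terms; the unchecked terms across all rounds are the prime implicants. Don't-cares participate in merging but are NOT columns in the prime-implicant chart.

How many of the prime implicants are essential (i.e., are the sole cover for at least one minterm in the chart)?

4

size-2^0 implicants → 0000(✓)  0001(✓)  0110  1000(✓)  1010(✓)  1100(✓)  1101(✓)
size-2^1 implicants → -000  000-  1-00  10-0  110-
Unchecked terms (primes): -000, 000-, 0110, 1-00, 10-0, 110-
Minterm coverage:
  m0 ⊆ -000,000-
  m1 ⊆ 000- [E]
  m6 ⊆ 0110 [E]
  m8 ⊆ -000,1-00,10-0
  m10 ⊆ 10-0 [E]
  m12 ⊆ 1-00,110-
  m13 ⊆ 110- [E]
E = {000-, 0110, 10-0, 110-}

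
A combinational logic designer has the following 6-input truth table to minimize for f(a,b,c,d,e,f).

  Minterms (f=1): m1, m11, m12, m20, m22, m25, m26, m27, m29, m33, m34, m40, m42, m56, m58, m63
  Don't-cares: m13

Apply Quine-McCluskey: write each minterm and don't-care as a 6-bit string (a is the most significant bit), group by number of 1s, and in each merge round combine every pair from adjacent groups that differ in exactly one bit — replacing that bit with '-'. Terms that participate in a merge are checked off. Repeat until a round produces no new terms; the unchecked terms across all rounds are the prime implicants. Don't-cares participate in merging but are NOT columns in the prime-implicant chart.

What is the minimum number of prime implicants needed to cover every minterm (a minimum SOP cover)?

Round 0: 000001✓ 001011✓ 001100✓ 001101✓ 010100✓ 010110✓ 011001✓ 011010✓ 011011✓ 011101✓ 100001✓ 100010✓ 101000✓ 101010✓ 111000✓ 111010✓ 111111
Round 1: -00001 -11010 0-1011 0-1101 00110- 0101-0 011-01 0110-1 01101- 1-1000✓ 1-1010✓ 10-010 1010-0✓ 1110-0✓
Round 2: 1-10-0
PIs = {-00001, -11010, 0-1011, 0-1101, 00110-, 0101-0, 011-01, 0110-1, 01101-, 1-10-0, 10-010, 111111}
Coverage chart:
  m1: -00001 ←essential
  m11: 0-1011 ←essential
  m12: 00110- ←essential
  m20: 0101-0 ←essential
  m22: 0101-0 ←essential
  m25: 011-01,0110-1
  m26: -11010,01101-
  m27: 0-1011,0110-1,01101-
  m29: 0-1101,011-01
  m33: -00001 ←essential
  m34: 10-010 ←essential
  m40: 1-10-0 ←essential
  m42: 1-10-0,10-010
  m56: 1-10-0 ←essential
  m58: -11010,1-10-0
  m63: 111111 ←essential
Essential: -00001, 0-1011, 00110-, 0101-0, 1-10-0, 10-010, 111111
Petrick residual → -11010, 011-01
Min cover (9 terms): b'c'd'e'f + bcd'ef' + a'cd'ef + a'b'cde' + a'bc'df' + a'bce'f + acd'f' + ab'd'ef' + abcdef

9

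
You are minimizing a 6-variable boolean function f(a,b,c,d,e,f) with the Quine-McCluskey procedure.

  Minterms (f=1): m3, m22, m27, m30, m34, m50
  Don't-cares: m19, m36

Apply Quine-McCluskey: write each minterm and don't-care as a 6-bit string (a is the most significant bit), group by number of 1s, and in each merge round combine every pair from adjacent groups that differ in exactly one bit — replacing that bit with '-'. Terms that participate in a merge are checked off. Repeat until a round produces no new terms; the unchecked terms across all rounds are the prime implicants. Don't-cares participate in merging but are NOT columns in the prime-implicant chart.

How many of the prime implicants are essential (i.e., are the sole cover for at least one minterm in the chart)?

4

Round 0: 000011✓ 010011✓ 010110✓ 011011✓ 011110✓ 100010✓ 100100 110010✓
Round 1: 0-0011 01-011 01-110 1-0010
PIs = {0-0011, 01-011, 01-110, 1-0010, 100100}
Coverage chart:
  m3: 0-0011 ←essential
  m22: 01-110 ←essential
  m27: 01-011 ←essential
  m30: 01-110 ←essential
  m34: 1-0010 ←essential
  m50: 1-0010 ←essential
Essential: 0-0011, 01-011, 01-110, 1-0010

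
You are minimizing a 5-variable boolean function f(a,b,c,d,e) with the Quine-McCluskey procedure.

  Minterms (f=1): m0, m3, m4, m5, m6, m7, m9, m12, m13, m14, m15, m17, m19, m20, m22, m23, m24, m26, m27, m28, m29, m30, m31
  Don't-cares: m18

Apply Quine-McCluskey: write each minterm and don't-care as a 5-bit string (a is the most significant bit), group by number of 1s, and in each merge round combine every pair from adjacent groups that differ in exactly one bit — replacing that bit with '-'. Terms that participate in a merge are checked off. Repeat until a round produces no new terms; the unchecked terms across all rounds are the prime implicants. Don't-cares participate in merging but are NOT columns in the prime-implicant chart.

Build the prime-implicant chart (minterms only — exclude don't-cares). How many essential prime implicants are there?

size-2^0 implicants → 00000(✓)  00011(✓)  00100(✓)  00101(✓)  00110(✓)  00111(✓)  01001(✓)  01100(✓)  01101(✓)  01110(✓)  01111(✓)  10001(✓)  10010(✓)  10011(✓)  10100(✓)  10110(✓)  10111(✓)  11000(✓)  11010(✓)  11011(✓)  11100(✓)  11101(✓)  11110(✓)  11111(✓)
size-2^1 implicants → -0011(✓)  -0100(✓)  -0110(✓)  -0111(✓)  -1100(✓)  -1101(✓)  -1110(✓)  -1111(✓)  0-100(✓)  0-101(✓)  0-110(✓)  0-111(✓)  00-00  00-11(✓)  001-0(✓)  001-1(✓)  0010-(✓)  0011-(✓)  01-01  011-0(✓)  011-1(✓)  0110-(✓)  0111-(✓)  1-010(✓)  1-011(✓)  1-100(✓)  1-110(✓)  1-111(✓)  10-10(✓)  10-11(✓)  100-1  1001-(✓)  101-0(✓)  1011-(✓)  11-00(✓)  11-10(✓)  11-11(✓)  110-0(✓)  1101-(✓)  111-0(✓)  111-1(✓)  1110-(✓)  1111-(✓)
size-2^2 implicants → --100(✓)  --110(✓)  --111(✓)  -0-11  -01-0(✓)  -011-(✓)  -11-0(✓)  -11-1(✓)  -110-(✓)  -111-(✓)  0-1-0(✓)  0-1-1(✓)  0-10-(✓)  0-11-(✓)  001--(✓)  011--(✓)  1--10(✓)  1--11(✓)  1-01-(✓)  1-1-0(✓)  1-11-(✓)  10-1-(✓)  11--0  11-1-(✓)  111--(✓)
size-2^3 implicants → --1-0  --11-  -11--  0-1--  1--1-
Unchecked terms (primes): --1-0, --11-, -0-11, -11--, 0-1--, 00-00, 01-01, 1--1-, 100-1, 11--0
Minterm coverage:
  m0 ⊆ 00-00 [E]
  m3 ⊆ -0-11 [E]
  m4 ⊆ --1-0,0-1--,00-00
  m5 ⊆ 0-1-- [E]
  m6 ⊆ --1-0,--11-,0-1--
  m7 ⊆ --11-,-0-11,0-1--
  m9 ⊆ 01-01 [E]
  m12 ⊆ --1-0,-11--,0-1--
  m13 ⊆ -11--,0-1--,01-01
  m14 ⊆ --1-0,--11-,-11--,0-1--
  m15 ⊆ --11-,-11--,0-1--
  m17 ⊆ 100-1 [E]
  m19 ⊆ -0-11,1--1-,100-1
  m20 ⊆ --1-0 [E]
  m22 ⊆ --1-0,--11-,1--1-
  m23 ⊆ --11-,-0-11,1--1-
  m24 ⊆ 11--0 [E]
  m26 ⊆ 1--1-,11--0
  m27 ⊆ 1--1- [E]
  m28 ⊆ --1-0,-11--,11--0
  m29 ⊆ -11-- [E]
  m30 ⊆ --1-0,--11-,-11--,1--1-,11--0
  m31 ⊆ --11-,-11--,1--1-
E = {--1-0, -0-11, -11--, 0-1--, 00-00, 01-01, 1--1-, 100-1, 11--0}

9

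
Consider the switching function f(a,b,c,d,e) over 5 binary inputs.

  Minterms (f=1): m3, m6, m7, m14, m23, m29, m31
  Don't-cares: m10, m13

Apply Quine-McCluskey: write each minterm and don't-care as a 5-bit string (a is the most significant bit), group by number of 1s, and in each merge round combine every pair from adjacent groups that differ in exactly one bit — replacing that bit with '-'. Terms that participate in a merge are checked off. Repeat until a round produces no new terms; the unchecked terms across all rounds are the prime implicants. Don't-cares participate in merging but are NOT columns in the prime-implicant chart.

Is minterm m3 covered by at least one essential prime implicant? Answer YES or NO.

size-2^0 implicants → 00011(✓)  00110(✓)  00111(✓)  01010(✓)  01101(✓)  01110(✓)  10111(✓)  11101(✓)  11111(✓)
size-2^1 implicants → -0111  -1101  0-110  00-11  0011-  01-10  1-111  111-1
Unchecked terms (primes): -0111, -1101, 0-110, 00-11, 0011-, 01-10, 1-111, 111-1
Minterm coverage:
  m3 ⊆ 00-11 [E]
  m6 ⊆ 0-110,0011-
  m7 ⊆ -0111,00-11,0011-
  m14 ⊆ 0-110,01-10
  m23 ⊆ -0111,1-111
  m29 ⊆ -1101,111-1
  m31 ⊆ 1-111,111-1
E = {00-11}

YES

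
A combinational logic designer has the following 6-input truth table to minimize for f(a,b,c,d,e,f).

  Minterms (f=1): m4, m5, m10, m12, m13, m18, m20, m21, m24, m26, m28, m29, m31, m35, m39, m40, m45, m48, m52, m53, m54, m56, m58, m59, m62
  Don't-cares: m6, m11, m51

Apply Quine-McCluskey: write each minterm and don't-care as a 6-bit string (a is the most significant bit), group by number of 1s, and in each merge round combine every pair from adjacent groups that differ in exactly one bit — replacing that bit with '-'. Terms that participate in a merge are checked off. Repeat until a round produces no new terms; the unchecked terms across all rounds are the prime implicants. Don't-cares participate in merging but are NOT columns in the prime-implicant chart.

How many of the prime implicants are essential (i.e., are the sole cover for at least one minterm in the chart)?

size-2^0 implicants → 000100(✓)  000101(✓)  000110(✓)  001010(✓)  001011(✓)  001100(✓)  001101(✓)  010010(✓)  010100(✓)  010101(✓)  011000(✓)  011010(✓)  011100(✓)  011101(✓)  011111(✓)  100011(✓)  100111(✓)  101000(✓)  101101(✓)  110000(✓)  110011(✓)  110100(✓)  110101(✓)  110110(✓)  111000(✓)  111010(✓)  111011(✓)  111110(✓)
size-2^1 implicants → -01101  -10100(✓)  -10101(✓)  -11000(✓)  -11010(✓)  0-0100(✓)  0-0101(✓)  0-1010  0-1100(✓)  0-1101(✓)  00-100(✓)  00-101(✓)  0001-0  00010-(✓)  00101-  00110-(✓)  01-010  01-100(✓)  01-101(✓)  01010-(✓)  011-00  0110-0(✓)  0111-1  01110-(✓)  1-0011  1-1000  100-11  11-000  11-011  11-110  110-00  1101-0  11010-(✓)  111-10  1110-0(✓)  11101-
size-2^2 implicants → -1010-  -110-0  0--100(✓)  0--101(✓)  0-010-(✓)  0-110-(✓)  00-10-(✓)  01-10-(✓)
size-2^3 implicants → 0--10-
Unchecked terms (primes): -01101, -1010-, -110-0, 0--10-, 0-1010, 0001-0, 00101-, 01-010, 011-00, 0111-1, 1-0011, 1-1000, 100-11, 11-000, 11-011, 11-110, 110-00, 1101-0, 111-10, 11101-
Minterm coverage:
  m4 ⊆ 0--10-,0001-0
  m5 ⊆ 0--10- [E]
  m10 ⊆ 0-1010,00101-
  m12 ⊆ 0--10- [E]
  m13 ⊆ -01101,0--10-
  m18 ⊆ 01-010 [E]
  m20 ⊆ -1010-,0--10-
  m21 ⊆ -1010-,0--10-
  m24 ⊆ -110-0,011-00
  m26 ⊆ -110-0,0-1010,01-010
  m28 ⊆ 0--10-,011-00
  m29 ⊆ 0--10-,0111-1
  m31 ⊆ 0111-1 [E]
  m35 ⊆ 1-0011,100-11
  m39 ⊆ 100-11 [E]
  m40 ⊆ 1-1000 [E]
  m45 ⊆ -01101 [E]
  m48 ⊆ 11-000,110-00
  m52 ⊆ -1010-,110-00,1101-0
  m53 ⊆ -1010- [E]
  m54 ⊆ 11-110,1101-0
  m56 ⊆ -110-0,1-1000,11-000
  m58 ⊆ -110-0,111-10,11101-
  m59 ⊆ 11-011,11101-
  m62 ⊆ 11-110,111-10
E = {-01101, -1010-, 0--10-, 01-010, 0111-1, 1-1000, 100-11}

7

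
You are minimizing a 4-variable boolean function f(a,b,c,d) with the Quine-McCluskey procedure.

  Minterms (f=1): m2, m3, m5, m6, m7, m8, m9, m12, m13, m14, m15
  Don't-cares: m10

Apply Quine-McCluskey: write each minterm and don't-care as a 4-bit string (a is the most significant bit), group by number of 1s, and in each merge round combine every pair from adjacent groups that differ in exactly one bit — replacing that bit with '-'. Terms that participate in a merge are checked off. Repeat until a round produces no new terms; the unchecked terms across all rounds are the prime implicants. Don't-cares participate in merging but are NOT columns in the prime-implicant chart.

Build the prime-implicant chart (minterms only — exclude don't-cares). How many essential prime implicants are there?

[col 0] 0010*, 0011*, 0101*, 0110*, 0111*, 1000*, 1001*, 1010*, 1100*, 1101*, 1110*, 1111*
[col 1] -010*, -101*, -110*, -111*, 0-10*, 0-11*, 001-*, 01-1*, 011-*, 1-00*, 1-01*, 1-10*, 10-0*, 100-*, 11-0*, 11-1*, 110-*, 111-*
[col 2] --10, -1-1, -11-, 0-1-, 1--0, 1-0-, 11--
Prime implicants: --10, -1-1, -11-, 0-1-, 1--0, 1-0-, 11--
PI chart (minterm → PIs covering it):
  2 | --10,0-1-
  3 | 0-1-  (sole → essential)
  5 | -1-1  (sole → essential)
  6 | --10,-11-,0-1-
  7 | -1-1,-11-,0-1-
  8 | 1--0,1-0-
  9 | 1-0-  (sole → essential)
  12 | 1--0,1-0-,11--
  13 | -1-1,1-0-,11--
  14 | --10,-11-,1--0,11--
  15 | -1-1,-11-,11--
Essential prime implicants: -1-1, 0-1-, 1-0-

3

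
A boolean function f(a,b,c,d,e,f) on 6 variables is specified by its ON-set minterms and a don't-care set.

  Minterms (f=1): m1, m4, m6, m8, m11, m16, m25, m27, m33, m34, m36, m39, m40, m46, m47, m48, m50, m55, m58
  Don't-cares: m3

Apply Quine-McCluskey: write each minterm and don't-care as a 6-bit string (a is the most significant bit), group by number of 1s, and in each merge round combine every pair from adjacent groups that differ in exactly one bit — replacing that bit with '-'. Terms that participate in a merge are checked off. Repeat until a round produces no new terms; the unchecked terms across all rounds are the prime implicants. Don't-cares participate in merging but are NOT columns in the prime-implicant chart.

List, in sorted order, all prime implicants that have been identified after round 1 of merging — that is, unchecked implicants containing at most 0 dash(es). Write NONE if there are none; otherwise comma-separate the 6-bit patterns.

NONE

[col 0] 000001*, 000011*, 000100*, 000110*, 001000*, 001011*, 010000*, 011001*, 011011*, 100001*, 100010*, 100100*, 100111*, 101000*, 101110*, 101111*, 110000*, 110010*, 110111*, 111010*
[col 1] -00001, -00100, -01000, -10000, 0-1011, 00-011, 0000-1, 0001-0, 0110-1, 1-0010, 1-0111, 10-111, 10111-, 11-010, 1100-0
Prime implicants: -00001, -00100, -01000, -10000, 0-1011, 00-011, 0000-1, 0001-0, 0110-1, 1-0010, 1-0111, 10-111, 10111-, 11-010, 1100-0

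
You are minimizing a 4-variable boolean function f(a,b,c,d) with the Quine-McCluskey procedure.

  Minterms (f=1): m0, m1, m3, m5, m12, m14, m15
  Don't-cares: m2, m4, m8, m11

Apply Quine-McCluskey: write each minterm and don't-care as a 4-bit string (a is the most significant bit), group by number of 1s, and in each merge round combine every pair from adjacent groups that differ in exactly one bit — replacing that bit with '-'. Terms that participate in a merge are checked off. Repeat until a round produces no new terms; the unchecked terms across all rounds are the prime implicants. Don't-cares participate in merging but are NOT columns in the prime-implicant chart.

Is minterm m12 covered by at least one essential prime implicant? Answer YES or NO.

NO

Round 0: 0000✓ 0001✓ 0010✓ 0011✓ 0100✓ 0101✓ 1000✓ 1011✓ 1100✓ 1110✓ 1111✓
Round 1: -000✓ -011 -100✓ 0-00✓ 0-01✓ 00-0✓ 00-1✓ 000-✓ 001-✓ 010-✓ 1-00✓ 1-11 11-0 111-
Round 2: --00 0-0- 00--
PIs = {--00, -011, 0-0-, 00--, 1-11, 11-0, 111-}
Coverage chart:
  m0: --00,0-0-,00--
  m1: 0-0-,00--
  m3: -011,00--
  m5: 0-0- ←essential
  m12: --00,11-0
  m14: 11-0,111-
  m15: 1-11,111-
Essential: 0-0-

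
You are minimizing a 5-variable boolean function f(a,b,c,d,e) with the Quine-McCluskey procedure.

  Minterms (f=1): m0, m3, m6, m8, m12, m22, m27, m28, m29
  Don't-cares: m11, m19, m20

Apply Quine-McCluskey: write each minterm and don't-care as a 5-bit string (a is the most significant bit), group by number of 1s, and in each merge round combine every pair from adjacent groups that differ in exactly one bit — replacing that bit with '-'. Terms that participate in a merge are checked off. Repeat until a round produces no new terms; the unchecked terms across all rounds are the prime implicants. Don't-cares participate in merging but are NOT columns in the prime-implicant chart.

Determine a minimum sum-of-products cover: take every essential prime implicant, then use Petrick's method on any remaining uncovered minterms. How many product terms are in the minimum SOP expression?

5

[col 0] 00000*, 00011*, 00110*, 01000*, 01011*, 01100*, 10011*, 10100*, 10110*, 11011*, 11100*, 11101*
[col 1] -0011*, -0110, -1011*, -1100, 0-000, 0-011*, 01-00, 1-011*, 1-100, 101-0, 1110-
[col 2] --011
Prime implicants: --011, -0110, -1100, 0-000, 01-00, 1-100, 101-0, 1110-
PI chart (minterm → PIs covering it):
  0 | 0-000  (sole → essential)
  3 | --011  (sole → essential)
  6 | -0110  (sole → essential)
  8 | 0-000,01-00
  12 | -1100,01-00
  22 | -0110,101-0
  27 | --011  (sole → essential)
  28 | -1100,1-100,1110-
  29 | 1110-  (sole → essential)
Essential prime implicants: --011, -0110, 0-000, 1110-
Petrick residual → -1100
Minimum SOP uses 5 PIs: c'de + b'cde' + bcd'e' + a'c'd'e' + abcd'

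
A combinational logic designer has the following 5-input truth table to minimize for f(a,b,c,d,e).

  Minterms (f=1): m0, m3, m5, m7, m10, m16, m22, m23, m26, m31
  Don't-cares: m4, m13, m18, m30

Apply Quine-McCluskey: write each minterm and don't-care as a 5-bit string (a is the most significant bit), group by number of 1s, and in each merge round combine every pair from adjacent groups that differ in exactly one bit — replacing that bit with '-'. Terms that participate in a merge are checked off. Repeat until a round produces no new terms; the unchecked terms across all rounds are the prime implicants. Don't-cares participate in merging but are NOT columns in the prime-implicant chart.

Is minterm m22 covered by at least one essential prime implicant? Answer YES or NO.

YES

Round 0: 00000✓ 00011✓ 00100✓ 00101✓ 00111✓ 01010✓ 01101✓ 10000✓ 10010✓ 10110✓ 10111✓ 11010✓ 11110✓ 11111✓
Round 1: -0000 -0111 -1010 0-101 00-00 00-11 001-1 0010- 1-010✓ 1-110✓ 1-111✓ 10-10✓ 100-0 1011-✓ 11-10✓ 1111-✓
Round 2: 1--10 1-11-
PIs = {-0000, -0111, -1010, 0-101, 00-00, 00-11, 001-1, 0010-, 1--10, 1-11-, 100-0}
Coverage chart:
  m0: -0000,00-00
  m3: 00-11 ←essential
  m5: 0-101,001-1,0010-
  m7: -0111,00-11,001-1
  m10: -1010 ←essential
  m16: -0000,100-0
  m22: 1--10,1-11-
  m23: -0111,1-11-
  m26: -1010,1--10
  m31: 1-11- ←essential
Essential: -1010, 00-11, 1-11-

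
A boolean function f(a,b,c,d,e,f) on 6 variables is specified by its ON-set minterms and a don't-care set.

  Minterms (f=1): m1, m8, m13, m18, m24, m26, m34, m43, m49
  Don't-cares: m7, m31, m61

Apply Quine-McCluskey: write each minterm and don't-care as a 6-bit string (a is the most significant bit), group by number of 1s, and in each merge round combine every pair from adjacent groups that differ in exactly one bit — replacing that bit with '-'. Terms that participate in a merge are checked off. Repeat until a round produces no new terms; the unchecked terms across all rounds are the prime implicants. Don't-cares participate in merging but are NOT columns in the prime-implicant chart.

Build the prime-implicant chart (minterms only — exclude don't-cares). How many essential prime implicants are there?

Round 0: 000001 000111 001000✓ 001101 010010✓ 011000✓ 011010✓ 011111 100010 101011 110001 111101
Round 1: 0-1000 01-010 0110-0
PIs = {0-1000, 000001, 000111, 001101, 01-010, 0110-0, 011111, 100010, 101011, 110001, 111101}
Coverage chart:
  m1: 000001 ←essential
  m8: 0-1000 ←essential
  m13: 001101 ←essential
  m18: 01-010 ←essential
  m24: 0-1000,0110-0
  m26: 01-010,0110-0
  m34: 100010 ←essential
  m43: 101011 ←essential
  m49: 110001 ←essential
Essential: 0-1000, 000001, 001101, 01-010, 100010, 101011, 110001

7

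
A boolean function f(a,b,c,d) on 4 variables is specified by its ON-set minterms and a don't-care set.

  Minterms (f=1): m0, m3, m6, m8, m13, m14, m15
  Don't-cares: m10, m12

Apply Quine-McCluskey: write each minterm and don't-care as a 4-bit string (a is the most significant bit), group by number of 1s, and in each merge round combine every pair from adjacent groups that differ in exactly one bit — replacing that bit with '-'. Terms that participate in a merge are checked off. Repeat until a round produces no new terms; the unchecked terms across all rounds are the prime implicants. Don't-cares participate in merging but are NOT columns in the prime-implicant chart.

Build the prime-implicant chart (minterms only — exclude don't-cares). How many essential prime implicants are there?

4

[col 0] 0000*, 0011, 0110*, 1000*, 1010*, 1100*, 1101*, 1110*, 1111*
[col 1] -000, -110, 1-00*, 1-10*, 10-0*, 11-0*, 11-1*, 110-*, 111-*
[col 2] 1--0, 11--
Prime implicants: -000, -110, 0011, 1--0, 11--
PI chart (minterm → PIs covering it):
  0 | -000  (sole → essential)
  3 | 0011  (sole → essential)
  6 | -110  (sole → essential)
  8 | -000,1--0
  13 | 11--  (sole → essential)
  14 | -110,1--0,11--
  15 | 11--  (sole → essential)
Essential prime implicants: -000, -110, 0011, 11--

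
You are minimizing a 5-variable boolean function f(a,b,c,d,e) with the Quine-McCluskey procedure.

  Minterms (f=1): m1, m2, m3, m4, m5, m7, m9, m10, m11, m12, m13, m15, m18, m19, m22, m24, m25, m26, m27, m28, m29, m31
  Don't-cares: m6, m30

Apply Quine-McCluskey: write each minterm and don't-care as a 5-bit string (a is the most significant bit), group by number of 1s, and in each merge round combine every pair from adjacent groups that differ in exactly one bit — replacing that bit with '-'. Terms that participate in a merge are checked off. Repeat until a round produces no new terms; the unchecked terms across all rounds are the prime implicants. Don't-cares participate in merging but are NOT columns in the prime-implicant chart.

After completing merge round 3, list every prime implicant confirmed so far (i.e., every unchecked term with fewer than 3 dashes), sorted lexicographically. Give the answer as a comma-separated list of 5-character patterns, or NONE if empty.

[col 0] 00001*, 00010*, 00011*, 00100*, 00101*, 00110*, 00111*, 01001*, 01010*, 01011*, 01100*, 01101*, 01111*, 10010*, 10011*, 10110*, 11000*, 11001*, 11010*, 11011*, 11100*, 11101*, 11110*, 11111*
[col 1] -0010*, -0011*, -0110*, -1001*, -1010*, -1011*, -1100*, -1101*, -1111*, 0-001*, 0-010*, 0-011*, 0-100*, 0-101*, 0-111*, 00-01*, 00-10*, 00-11*, 000-1*, 0001-*, 001-0*, 001-1*, 0010-*, 0011-*, 01-01*, 01-11*, 010-1*, 0101-*, 011-1*, 0110-*, 1-010*, 1-011*, 1-110*, 10-10*, 1001-*, 11-00*, 11-01*, 11-10*, 11-11*, 110-0*, 110-1*, 1100-*, 1101-*, 111-0*, 111-1*, 1110-*, 1111-*
[col 2] --010*, --011*, -0-10, -001-*, -1-01*, -1-11*, -10-1*, -101-*, -11-1*, -110-, 0--01*, 0--11*, 0-0-1*, 0-01-*, 0-1-1*, 0-10-, 00--1*, 00-1-, 001--, 01--1*, 1--10, 1-01-*, 11--0*, 11--1*, 11-0-*, 11-1-*, 110--*, 111--*
[col 3] --01-, -1--1, 0---1, 11---
Prime implicants: --01-, -0-10, -1--1, -110-, 0---1, 0-10-, 00-1-, 001--, 1--10, 11---

-0-10, -110-, 0-10-, 00-1-, 001--, 1--10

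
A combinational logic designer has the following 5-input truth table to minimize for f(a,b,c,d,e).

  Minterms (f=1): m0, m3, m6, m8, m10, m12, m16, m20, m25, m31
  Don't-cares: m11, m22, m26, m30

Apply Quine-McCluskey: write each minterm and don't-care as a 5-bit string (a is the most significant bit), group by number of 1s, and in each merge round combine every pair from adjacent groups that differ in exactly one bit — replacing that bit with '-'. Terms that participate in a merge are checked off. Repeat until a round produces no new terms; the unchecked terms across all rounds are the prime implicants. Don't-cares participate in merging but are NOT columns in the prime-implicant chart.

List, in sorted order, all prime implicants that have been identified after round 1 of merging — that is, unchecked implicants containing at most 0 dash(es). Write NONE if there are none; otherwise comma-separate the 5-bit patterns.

11001

size-2^0 implicants → 00000(✓)  00011(✓)  00110(✓)  01000(✓)  01010(✓)  01011(✓)  01100(✓)  10000(✓)  10100(✓)  10110(✓)  11001  11010(✓)  11110(✓)  11111(✓)
size-2^1 implicants → -0000  -0110  -1010  0-000  0-011  01-00  010-0  0101-  1-110  10-00  101-0  11-10  1111-
Unchecked terms (primes): -0000, -0110, -1010, 0-000, 0-011, 01-00, 010-0, 0101-, 1-110, 10-00, 101-0, 11-10, 11001, 1111-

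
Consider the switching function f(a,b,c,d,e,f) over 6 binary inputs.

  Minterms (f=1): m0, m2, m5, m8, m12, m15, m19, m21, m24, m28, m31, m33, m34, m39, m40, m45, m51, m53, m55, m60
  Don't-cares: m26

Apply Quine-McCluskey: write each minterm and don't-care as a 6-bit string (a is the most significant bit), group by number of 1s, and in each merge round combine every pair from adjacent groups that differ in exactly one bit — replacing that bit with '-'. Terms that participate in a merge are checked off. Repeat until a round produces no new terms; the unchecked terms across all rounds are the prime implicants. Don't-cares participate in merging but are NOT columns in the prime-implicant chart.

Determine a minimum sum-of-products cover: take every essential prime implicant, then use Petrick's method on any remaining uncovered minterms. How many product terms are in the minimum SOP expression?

12

[col 0] 000000*, 000010*, 000101*, 001000*, 001100*, 001111*, 010011*, 010101*, 011000*, 011010*, 011100*, 011111*, 100001, 100010*, 100111*, 101000*, 101101, 110011*, 110101*, 110111*, 111100*
[col 1] -00010, -01000, -10011, -10101, -11100, 0-0101, 0-1000*, 0-1100*, 0-1111, 00-000, 0000-0, 001-00*, 011-00*, 0110-0, 1-0111, 110-11, 1101-1
[col 2] 0-1-00
Prime implicants: -00010, -01000, -10011, -10101, -11100, 0-0101, 0-1-00, 0-1111, 00-000, 0000-0, 0110-0, 1-0111, 100001, 101101, 110-11, 1101-1
PI chart (minterm → PIs covering it):
  0 | 00-000,0000-0
  2 | -00010,0000-0
  5 | 0-0101  (sole → essential)
  8 | -01000,0-1-00,00-000
  12 | 0-1-00  (sole → essential)
  15 | 0-1111  (sole → essential)
  19 | -10011  (sole → essential)
  21 | -10101,0-0101
  24 | 0-1-00,0110-0
  28 | -11100,0-1-00
  31 | 0-1111  (sole → essential)
  33 | 100001  (sole → essential)
  34 | -00010  (sole → essential)
  39 | 1-0111  (sole → essential)
  40 | -01000  (sole → essential)
  45 | 101101  (sole → essential)
  51 | -10011,110-11
  53 | -10101,1101-1
  55 | 1-0111,110-11,1101-1
  60 | -11100  (sole → essential)
Essential prime implicants: -00010, -01000, -10011, -11100, 0-0101, 0-1-00, 0-1111, 1-0111, 100001, 101101
Petrick residual → -10101, 00-000
Minimum SOP uses 12 PIs: b'c'd'ef' + b'cd'e'f' + bc'd'ef + bc'de'f + bcde'f' + a'c'de'f + a'ce'f' + a'cdef + a'b'd'e'f' + ac'def + ab'c'd'e'f + ab'cde'f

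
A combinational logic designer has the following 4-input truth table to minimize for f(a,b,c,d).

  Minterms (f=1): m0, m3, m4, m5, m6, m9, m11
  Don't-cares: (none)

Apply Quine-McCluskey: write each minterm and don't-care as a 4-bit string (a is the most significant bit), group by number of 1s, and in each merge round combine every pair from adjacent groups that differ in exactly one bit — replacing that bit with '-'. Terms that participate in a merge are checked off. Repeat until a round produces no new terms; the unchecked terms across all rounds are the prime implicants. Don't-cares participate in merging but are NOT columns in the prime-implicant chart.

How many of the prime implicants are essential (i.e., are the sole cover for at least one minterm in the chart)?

Round 0: 0000✓ 0011✓ 0100✓ 0101✓ 0110✓ 1001✓ 1011✓
Round 1: -011 0-00 01-0 010- 10-1
PIs = {-011, 0-00, 01-0, 010-, 10-1}
Coverage chart:
  m0: 0-00 ←essential
  m3: -011 ←essential
  m4: 0-00,01-0,010-
  m5: 010- ←essential
  m6: 01-0 ←essential
  m9: 10-1 ←essential
  m11: -011,10-1
Essential: -011, 0-00, 01-0, 010-, 10-1

5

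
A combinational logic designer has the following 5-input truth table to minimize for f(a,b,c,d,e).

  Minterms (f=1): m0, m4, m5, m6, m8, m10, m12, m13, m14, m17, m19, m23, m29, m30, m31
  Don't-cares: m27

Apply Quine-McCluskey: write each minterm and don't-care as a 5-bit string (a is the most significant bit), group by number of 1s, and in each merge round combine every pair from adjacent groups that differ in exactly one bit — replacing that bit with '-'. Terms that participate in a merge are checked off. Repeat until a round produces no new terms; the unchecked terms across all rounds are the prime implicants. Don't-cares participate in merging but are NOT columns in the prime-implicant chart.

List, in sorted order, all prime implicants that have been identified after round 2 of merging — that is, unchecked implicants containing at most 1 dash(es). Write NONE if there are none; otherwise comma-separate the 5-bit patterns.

-1101, -1110, 100-1, 111-1, 1111-

size-2^0 implicants → 00000(✓)  00100(✓)  00101(✓)  00110(✓)  01000(✓)  01010(✓)  01100(✓)  01101(✓)  01110(✓)  10001(✓)  10011(✓)  10111(✓)  11011(✓)  11101(✓)  11110(✓)  11111(✓)
size-2^1 implicants → -1101  -1110  0-000(✓)  0-100(✓)  0-101(✓)  0-110(✓)  00-00(✓)  001-0(✓)  0010-(✓)  01-00(✓)  01-10(✓)  010-0(✓)  011-0(✓)  0110-(✓)  1-011(✓)  1-111(✓)  10-11(✓)  100-1  11-11(✓)  111-1  1111-
size-2^2 implicants → 0--00  0-1-0  0-10-  01--0  1--11
Unchecked terms (primes): -1101, -1110, 0--00, 0-1-0, 0-10-, 01--0, 1--11, 100-1, 111-1, 1111-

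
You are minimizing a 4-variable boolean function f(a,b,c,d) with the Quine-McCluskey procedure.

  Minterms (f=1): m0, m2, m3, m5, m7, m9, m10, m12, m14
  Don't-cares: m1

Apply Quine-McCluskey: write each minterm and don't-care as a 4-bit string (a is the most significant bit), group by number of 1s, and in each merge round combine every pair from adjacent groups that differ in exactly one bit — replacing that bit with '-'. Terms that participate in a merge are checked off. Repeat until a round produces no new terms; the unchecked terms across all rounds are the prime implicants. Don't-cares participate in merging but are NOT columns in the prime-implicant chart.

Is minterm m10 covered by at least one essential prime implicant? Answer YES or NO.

NO

Round 0: 0000✓ 0001✓ 0010✓ 0011✓ 0101✓ 0111✓ 1001✓ 1010✓ 1100✓ 1110✓
Round 1: -001 -010 0-01✓ 0-11✓ 00-0✓ 00-1✓ 000-✓ 001-✓ 01-1✓ 1-10 11-0
Round 2: 0--1 00--
PIs = {-001, -010, 0--1, 00--, 1-10, 11-0}
Coverage chart:
  m0: 00-- ←essential
  m2: -010,00--
  m3: 0--1,00--
  m5: 0--1 ←essential
  m7: 0--1 ←essential
  m9: -001 ←essential
  m10: -010,1-10
  m12: 11-0 ←essential
  m14: 1-10,11-0
Essential: -001, 0--1, 00--, 11-0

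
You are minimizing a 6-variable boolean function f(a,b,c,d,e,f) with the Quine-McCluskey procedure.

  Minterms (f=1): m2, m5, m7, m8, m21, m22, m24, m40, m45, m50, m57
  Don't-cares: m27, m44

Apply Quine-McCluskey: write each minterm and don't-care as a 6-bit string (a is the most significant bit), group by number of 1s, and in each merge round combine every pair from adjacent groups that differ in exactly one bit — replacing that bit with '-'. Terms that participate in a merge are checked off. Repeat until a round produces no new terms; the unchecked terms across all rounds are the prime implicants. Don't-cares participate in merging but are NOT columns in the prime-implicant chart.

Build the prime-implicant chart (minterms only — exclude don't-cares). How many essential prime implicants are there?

8

size-2^0 implicants → 000010  000101(✓)  000111(✓)  001000(✓)  010101(✓)  010110  011000(✓)  011011  101000(✓)  101100(✓)  101101(✓)  110010  111001
size-2^1 implicants → -01000  0-0101  0-1000  0001-1  101-00  10110-
Unchecked terms (primes): -01000, 0-0101, 0-1000, 000010, 0001-1, 010110, 011011, 101-00, 10110-, 110010, 111001
Minterm coverage:
  m2 ⊆ 000010 [E]
  m5 ⊆ 0-0101,0001-1
  m7 ⊆ 0001-1 [E]
  m8 ⊆ -01000,0-1000
  m21 ⊆ 0-0101 [E]
  m22 ⊆ 010110 [E]
  m24 ⊆ 0-1000 [E]
  m40 ⊆ -01000,101-00
  m45 ⊆ 10110- [E]
  m50 ⊆ 110010 [E]
  m57 ⊆ 111001 [E]
E = {0-0101, 0-1000, 000010, 0001-1, 010110, 10110-, 110010, 111001}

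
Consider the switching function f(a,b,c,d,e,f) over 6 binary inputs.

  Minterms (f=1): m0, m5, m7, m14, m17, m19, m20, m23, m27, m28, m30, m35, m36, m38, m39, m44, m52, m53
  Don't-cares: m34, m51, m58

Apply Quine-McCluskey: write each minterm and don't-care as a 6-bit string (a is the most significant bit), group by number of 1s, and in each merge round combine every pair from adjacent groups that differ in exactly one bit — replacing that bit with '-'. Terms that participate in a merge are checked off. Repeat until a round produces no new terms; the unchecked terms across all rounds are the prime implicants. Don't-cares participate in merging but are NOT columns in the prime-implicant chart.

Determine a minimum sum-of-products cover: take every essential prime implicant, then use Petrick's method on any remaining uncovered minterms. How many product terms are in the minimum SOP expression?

10

[col 0] 000000, 000101*, 000111*, 001110*, 010001*, 010011*, 010100*, 010111*, 011011*, 011100*, 011110*, 100010*, 100011*, 100100*, 100110*, 100111*, 101100*, 110011*, 110100*, 110101*, 111010
[col 1] -00111, -10011, -10100, 0-0111, 0-1110, 0001-1, 01-011, 01-100, 010-11, 0100-1, 0111-0, 1-0011, 1-0100, 10-100, 100-10*, 100-11*, 10001-*, 1001-0, 10011-*, 11010-
[col 2] 100-1-
Prime implicants: -00111, -10011, -10100, 0-0111, 0-1110, 000000, 0001-1, 01-011, 01-100, 010-11, 0100-1, 0111-0, 1-0011, 1-0100, 10-100, 100-1-, 1001-0, 11010-, 111010
PI chart (minterm → PIs covering it):
  0 | 000000  (sole → essential)
  5 | 0001-1  (sole → essential)
  7 | -00111,0-0111,0001-1
  14 | 0-1110  (sole → essential)
  17 | 0100-1  (sole → essential)
  19 | -10011,01-011,010-11,0100-1
  20 | -10100,01-100
  23 | 0-0111,010-11
  27 | 01-011  (sole → essential)
  28 | 01-100,0111-0
  30 | 0-1110,0111-0
  35 | 1-0011,100-1-
  36 | 1-0100,10-100,1001-0
  38 | 100-1-,1001-0
  39 | -00111,100-1-
  44 | 10-100  (sole → essential)
  52 | -10100,1-0100,11010-
  53 | 11010-  (sole → essential)
Essential prime implicants: 0-1110, 000000, 0001-1, 01-011, 0100-1, 10-100, 11010-
Petrick residual → 0-0111, 01-100, 100-1-
Minimum SOP uses 10 PIs: a'c'def + a'cdef' + a'b'c'd'e'f' + a'b'c'df + a'bd'ef + a'bde'f' + a'bc'd'f + ab'de'f' + ab'c'e + abc'de'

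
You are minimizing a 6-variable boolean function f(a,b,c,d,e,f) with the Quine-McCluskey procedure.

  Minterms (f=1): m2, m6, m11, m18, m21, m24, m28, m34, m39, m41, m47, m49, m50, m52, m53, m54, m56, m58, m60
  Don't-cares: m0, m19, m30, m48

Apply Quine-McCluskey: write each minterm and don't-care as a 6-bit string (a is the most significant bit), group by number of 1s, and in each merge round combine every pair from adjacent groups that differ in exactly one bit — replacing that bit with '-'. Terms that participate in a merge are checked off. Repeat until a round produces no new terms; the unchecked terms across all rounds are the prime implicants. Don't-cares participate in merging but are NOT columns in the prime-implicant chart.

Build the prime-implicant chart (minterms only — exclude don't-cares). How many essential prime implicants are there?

Round 0: 000000✓ 000010✓ 000110✓ 001011 010010✓ 010011✓ 010101✓ 011000✓ 011100✓ 011110✓ 100010✓ 100111✓ 101001 101111✓ 110000✓ 110001✓ 110010✓ 110100✓ 110101✓ 110110✓ 111000✓ 111010✓ 111100✓
Round 1: -00010✓ -10010✓ -10101 -11000✓ -11100✓ 0-0010✓ 000-10 0000-0 01001- 011-00✓ 0111-0 1-0010✓ 10-111 11-000✓ 11-010✓ 11-100✓ 110-00✓ 110-01✓ 110-10✓ 1100-0✓ 11000-✓ 1101-0✓ 11010-✓ 111-00✓ 1110-0✓
Round 2: --0010 -11-00 11--00 11-0-0 110--0 110-0-
PIs = {--0010, -10101, -11-00, 000-10, 0000-0, 001011, 01001-, 0111-0, 10-111, 101001, 11--00, 11-0-0, 110--0, 110-0-}
Coverage chart:
  m2: --0010,000-10,0000-0
  m6: 000-10 ←essential
  m11: 001011 ←essential
  m18: --0010,01001-
  m21: -10101 ←essential
  m24: -11-00 ←essential
  m28: -11-00,0111-0
  m34: --0010 ←essential
  m39: 10-111 ←essential
  m41: 101001 ←essential
  m47: 10-111 ←essential
  m49: 110-0- ←essential
  m50: --0010,11-0-0,110--0
  m52: 11--00,110--0,110-0-
  m53: -10101,110-0-
  m54: 110--0 ←essential
  m56: -11-00,11--00,11-0-0
  m58: 11-0-0 ←essential
  m60: -11-00,11--00
Essential: --0010, -10101, -11-00, 000-10, 001011, 10-111, 101001, 11-0-0, 110--0, 110-0-

10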